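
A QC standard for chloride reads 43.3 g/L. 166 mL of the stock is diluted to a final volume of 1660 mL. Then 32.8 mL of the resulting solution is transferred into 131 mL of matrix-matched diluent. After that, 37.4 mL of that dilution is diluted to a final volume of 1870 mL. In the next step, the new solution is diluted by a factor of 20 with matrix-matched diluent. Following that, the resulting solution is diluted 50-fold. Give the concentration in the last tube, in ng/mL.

17.3 ng/mL

Overall dilution factor = 10 × 4.994 × 50 × 20 × 50 = 2.50 × 10⁶.
43.3 g/L / 2.50 × 10⁶ = 1.73 × 10⁻⁵ g/L = 17.3 ng/mL.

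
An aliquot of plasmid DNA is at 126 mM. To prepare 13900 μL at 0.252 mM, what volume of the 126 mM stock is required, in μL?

27.8 μL

V₁ = C₂V₂/C₁ = 0.252 × 13900 / 126 = 27.8 μL.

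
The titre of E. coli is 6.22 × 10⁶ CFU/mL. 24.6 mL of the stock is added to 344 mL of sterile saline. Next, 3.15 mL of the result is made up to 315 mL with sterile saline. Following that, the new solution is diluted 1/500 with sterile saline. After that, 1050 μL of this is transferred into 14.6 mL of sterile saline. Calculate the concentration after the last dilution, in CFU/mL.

Overall dilution factor = 14.98 × 100 × 500 × 14.90 = 1.12 × 10⁷.
6.22 × 10⁶ CFU/mL / 1.12 × 10⁷ = 0.557 CFU/mL.

0.557 CFU/mL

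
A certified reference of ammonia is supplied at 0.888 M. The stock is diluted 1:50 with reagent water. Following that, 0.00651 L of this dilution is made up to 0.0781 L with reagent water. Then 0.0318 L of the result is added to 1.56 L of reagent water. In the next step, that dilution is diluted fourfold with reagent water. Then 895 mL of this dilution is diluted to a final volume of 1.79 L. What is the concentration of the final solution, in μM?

3.70 μM

Overall dilution factor = 50 × 12.00 × 50.06 × 4 × 2 = 2.40 × 10⁵.
0.888 M / 2.40 × 10⁵ = 3.70 × 10⁻⁶ M = 3.70 μM.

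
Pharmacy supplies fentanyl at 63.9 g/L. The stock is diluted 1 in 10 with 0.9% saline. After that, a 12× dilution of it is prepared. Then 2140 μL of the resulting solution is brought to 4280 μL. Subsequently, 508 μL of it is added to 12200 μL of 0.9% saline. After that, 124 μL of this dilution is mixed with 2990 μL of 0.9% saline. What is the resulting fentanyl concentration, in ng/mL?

424 ng/mL

Overall dilution factor = 10 × 12 × 2 × 25.02 × 25.11 = 1.51 × 10⁵.
63.9 g/L / 1.51 × 10⁵ = 4.24 × 10⁻⁴ g/L = 424 ng/mL.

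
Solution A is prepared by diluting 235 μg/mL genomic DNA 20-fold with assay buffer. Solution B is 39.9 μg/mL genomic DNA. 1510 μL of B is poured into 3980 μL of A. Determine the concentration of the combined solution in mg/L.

C_A = 235 μg/mL / 20 = 11.8 μg/mL.
C_mix = (C_A·V_A + C_B·V_B)/(V_A + V_B) = (11.8×3980 + 39.9×1510) / 5490 = 19.5 μg/mL = 19.5 mg/L.

19.5 mg/L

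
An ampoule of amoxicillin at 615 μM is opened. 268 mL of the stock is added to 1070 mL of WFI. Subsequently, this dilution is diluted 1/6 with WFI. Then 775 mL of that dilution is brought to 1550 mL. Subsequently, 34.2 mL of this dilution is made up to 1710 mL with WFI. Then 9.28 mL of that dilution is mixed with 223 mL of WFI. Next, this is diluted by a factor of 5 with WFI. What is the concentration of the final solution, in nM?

Overall dilution factor = 4.993 × 6 × 2 × 50 × 25.03 × 5 = 3.75 × 10⁵.
615 μM / 3.75 × 10⁵ = 1.64 × 10⁻³ μM = 1.64 nM.

1.64 nM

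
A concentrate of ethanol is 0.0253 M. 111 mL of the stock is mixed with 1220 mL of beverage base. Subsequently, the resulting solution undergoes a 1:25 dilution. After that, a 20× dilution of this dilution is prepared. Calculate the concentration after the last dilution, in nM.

4220 nM

Overall dilution factor = 11.99 × 25 × 20 = 5995.
0.0253 M / 5995 = 4.22 × 10⁻⁶ M = 4220 nM.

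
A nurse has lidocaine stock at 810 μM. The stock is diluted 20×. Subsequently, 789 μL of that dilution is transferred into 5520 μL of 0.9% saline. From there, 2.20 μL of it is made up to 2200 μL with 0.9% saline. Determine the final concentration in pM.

Overall dilution factor = 20 × 7.996 × 1000 = 1.60 × 10⁵.
810 μM / 1.60 × 10⁵ = 5.06 × 10⁻³ μM = 5060 pM.

5060 pM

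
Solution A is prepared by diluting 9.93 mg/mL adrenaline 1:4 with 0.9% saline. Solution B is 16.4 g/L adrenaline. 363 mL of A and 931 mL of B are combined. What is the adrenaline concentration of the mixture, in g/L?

12.5 g/L

C_A = 9.93 mg/mL / 4 = 2.48 mg/mL.
C_B = 16.4 g/L = 16.4 mg/mL.
C_mix = (C_A·V_A + C_B·V_B)/(V_A + V_B) = (2.48×363 + 16.4×931) / 1294 = 12.5 mg/mL = 12.5 g/L.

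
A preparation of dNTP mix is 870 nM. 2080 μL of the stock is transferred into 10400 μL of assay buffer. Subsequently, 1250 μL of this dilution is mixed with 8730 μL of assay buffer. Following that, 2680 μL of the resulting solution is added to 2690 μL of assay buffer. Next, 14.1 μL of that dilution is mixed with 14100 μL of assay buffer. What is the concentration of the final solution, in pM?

Overall dilution factor = 6 × 7.984 × 2.004 × 1001 = 9.61 × 10⁴.
870 nM / 9.61 × 10⁴ = 9.05 × 10⁻³ nM = 9.05 pM.

9.05 pM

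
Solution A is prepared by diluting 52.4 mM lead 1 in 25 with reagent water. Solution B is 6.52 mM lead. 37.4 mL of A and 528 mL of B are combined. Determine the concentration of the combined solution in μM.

C_A = 52.4 mM / 25 = 2.10 mM.
C_mix = (C_A·V_A + C_B·V_B)/(V_A + V_B) = (2.10×37.4 + 6.52×528) / 565.4 = 6.23 mM = 6230 μM.

6230 μM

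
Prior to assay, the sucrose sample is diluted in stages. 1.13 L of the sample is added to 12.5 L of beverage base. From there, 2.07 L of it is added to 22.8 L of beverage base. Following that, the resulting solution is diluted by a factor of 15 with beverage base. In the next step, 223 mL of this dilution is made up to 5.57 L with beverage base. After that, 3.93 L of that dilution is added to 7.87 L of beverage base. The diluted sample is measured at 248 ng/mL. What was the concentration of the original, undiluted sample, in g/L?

40.4 g/L

Overall dilution factor = 12.06 × 12.01 × 15 × 24.98 × 3.003 = 1.63 × 10⁵.
Original = 248 ng/mL × 1.63 × 10⁵ = 4.04 × 10⁷ ng/mL = 40.4 g/L.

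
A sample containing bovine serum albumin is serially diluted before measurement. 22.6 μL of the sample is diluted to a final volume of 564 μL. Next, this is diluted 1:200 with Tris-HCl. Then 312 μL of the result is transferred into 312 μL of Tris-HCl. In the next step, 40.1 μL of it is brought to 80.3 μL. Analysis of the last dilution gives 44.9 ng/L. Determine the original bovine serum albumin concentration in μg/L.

Overall dilution factor = 24.96 × 200 × 2 × 2.002 = 2.00 × 10⁴.
Original = 44.9 ng/L × 2.00 × 10⁴ = 8.98 × 10⁵ ng/L = 898 μg/L.

898 μg/L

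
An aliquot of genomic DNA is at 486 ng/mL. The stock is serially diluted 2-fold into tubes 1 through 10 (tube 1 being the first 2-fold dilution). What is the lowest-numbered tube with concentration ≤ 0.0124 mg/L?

tube 6

Tube n has concentration 486 ng/mL / 2ⁿ.
Need 2ⁿ ≥ 486 ng/mL / 0.0124 mg/L = 39.2, so n ≥ 5.29.
First such tube: n = 6.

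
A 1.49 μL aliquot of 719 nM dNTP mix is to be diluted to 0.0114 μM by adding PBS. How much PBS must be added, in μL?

92.5 μL

0.0114 μM = 11.4 nM.
V₂ = C₁V₁/C₂ = 719 × 1.49 / 11.4 = 94.0 μL.
Diluent to add = V₂ − V₁ = 94.0 − 1.49 = 92.5 μL.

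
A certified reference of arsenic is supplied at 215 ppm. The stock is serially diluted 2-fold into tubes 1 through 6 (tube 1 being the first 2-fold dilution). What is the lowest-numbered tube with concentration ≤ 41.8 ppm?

tube 3

Tube n has concentration 215 ppm / 2ⁿ.
Need 2ⁿ ≥ 215 ppm / 41.8 ppm = 5.14, so n ≥ 2.36.
First such tube: n = 3.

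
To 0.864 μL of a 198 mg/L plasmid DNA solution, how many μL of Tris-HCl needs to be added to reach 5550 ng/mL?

30.0 μL

5550 ng/mL = 5.55 mg/L.
V₂ = C₁V₁/C₂ = 198 × 0.864 / 5.55 = 30.8 μL.
Diluent to add = V₂ − V₁ = 30.8 − 0.864 = 30.0 μL.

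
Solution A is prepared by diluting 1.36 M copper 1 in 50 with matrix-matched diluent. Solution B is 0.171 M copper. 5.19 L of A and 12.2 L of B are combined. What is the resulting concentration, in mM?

128 mM

C_A = 1.36 M / 50 = 0.0272 M.
C_mix = (C_A·V_A + C_B·V_B)/(V_A + V_B) = (0.0272×5.19 + 0.171×12.2) / 17.39 = 0.128 M = 128 mM.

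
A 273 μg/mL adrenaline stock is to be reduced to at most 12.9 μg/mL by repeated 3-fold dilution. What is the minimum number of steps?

Need 3ⁿ ≥ 21.2, so n ≥ log(21.2)/log(3) = 2.78.
Minimum whole steps: n = 3.

3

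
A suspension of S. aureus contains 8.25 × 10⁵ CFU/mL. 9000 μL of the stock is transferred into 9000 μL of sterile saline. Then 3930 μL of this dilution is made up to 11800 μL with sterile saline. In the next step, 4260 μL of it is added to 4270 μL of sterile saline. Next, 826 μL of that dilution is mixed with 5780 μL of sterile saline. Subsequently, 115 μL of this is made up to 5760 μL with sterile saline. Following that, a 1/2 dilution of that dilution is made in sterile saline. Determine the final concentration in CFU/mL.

Overall dilution factor = 2 × 3.003 × 2.002 × 7.998 × 50.09 × 2 = 9633.
8.25 × 10⁵ CFU/mL / 9633 = 85.6 CFU/mL.

85.6 CFU/mL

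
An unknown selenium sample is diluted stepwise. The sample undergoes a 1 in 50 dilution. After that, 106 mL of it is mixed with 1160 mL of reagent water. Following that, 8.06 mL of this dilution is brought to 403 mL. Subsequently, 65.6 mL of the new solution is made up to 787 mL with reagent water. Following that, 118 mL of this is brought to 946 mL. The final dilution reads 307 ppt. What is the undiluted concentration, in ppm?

Overall dilution factor = 50 × 11.94 × 50 × 12.00 × 8.017 = 2.87 × 10⁶.
Original = 307 ppt × 2.87 × 10⁶ = 8.82 × 10⁸ ppt = 882 ppm.

882 ppm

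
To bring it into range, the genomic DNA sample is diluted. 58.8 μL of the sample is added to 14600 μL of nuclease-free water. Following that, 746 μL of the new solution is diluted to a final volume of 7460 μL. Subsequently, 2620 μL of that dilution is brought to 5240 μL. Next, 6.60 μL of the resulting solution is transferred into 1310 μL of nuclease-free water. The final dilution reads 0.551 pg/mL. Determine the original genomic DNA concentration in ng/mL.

Overall dilution factor = 249.3 × 10 × 2 × 199.5 = 9.95 × 10⁵.
Original = 0.551 pg/mL × 9.95 × 10⁵ = 5.48 × 10⁵ pg/mL = 548 ng/mL.

548 ng/mL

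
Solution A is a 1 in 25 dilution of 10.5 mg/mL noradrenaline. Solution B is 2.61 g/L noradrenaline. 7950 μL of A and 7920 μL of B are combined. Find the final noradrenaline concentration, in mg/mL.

C_A = 10.5 mg/mL / 25 = 0.420 mg/mL.
C_B = 2.61 g/L = 2.61 mg/mL.
C_mix = (C_A·V_A + C_B·V_B)/(V_A + V_B) = (0.420×7950 + 2.61×7920) / 15870 = 1.51 mg/mL.

1.51 mg/mL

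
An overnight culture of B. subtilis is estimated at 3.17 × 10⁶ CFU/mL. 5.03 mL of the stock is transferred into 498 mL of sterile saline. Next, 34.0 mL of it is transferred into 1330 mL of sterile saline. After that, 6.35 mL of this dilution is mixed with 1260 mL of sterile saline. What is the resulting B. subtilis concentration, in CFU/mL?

Overall dilution factor = 100.0 × 40.12 × 199.4 = 8.00 × 10⁵.
3.17 × 10⁶ CFU/mL / 8.00 × 10⁵ = 3.96 CFU/mL.

3.96 CFU/mL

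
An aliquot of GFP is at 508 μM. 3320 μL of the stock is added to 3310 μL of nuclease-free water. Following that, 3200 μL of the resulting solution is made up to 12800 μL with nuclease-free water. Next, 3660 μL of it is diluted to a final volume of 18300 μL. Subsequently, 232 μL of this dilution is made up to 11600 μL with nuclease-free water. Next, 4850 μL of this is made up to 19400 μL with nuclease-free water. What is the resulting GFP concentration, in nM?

63.6 nM

Overall dilution factor = 1.997 × 4 × 5 × 50 × 4 = 7988.
508 μM / 7988 = 0.0636 μM = 63.6 nM.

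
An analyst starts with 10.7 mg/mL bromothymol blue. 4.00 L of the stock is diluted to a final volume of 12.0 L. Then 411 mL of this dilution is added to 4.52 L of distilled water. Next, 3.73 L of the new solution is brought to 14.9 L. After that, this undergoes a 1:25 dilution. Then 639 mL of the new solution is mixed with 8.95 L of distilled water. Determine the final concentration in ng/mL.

198 ng/mL

Overall dilution factor = 3 × 12.00 × 3.995 × 25 × 15.01 = 5.39 × 10⁴.
10.7 mg/mL / 5.39 × 10⁴ = 1.98 × 10⁻⁴ mg/mL = 198 ng/mL.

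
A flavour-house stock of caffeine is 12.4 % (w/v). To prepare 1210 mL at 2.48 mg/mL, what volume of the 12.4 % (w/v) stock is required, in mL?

2.48 mg/mL = 0.248 % (w/v).
V₁ = C₂V₂/C₁ = 0.248 × 1210 / 12.4 = 24.2 mL.

24.2 mL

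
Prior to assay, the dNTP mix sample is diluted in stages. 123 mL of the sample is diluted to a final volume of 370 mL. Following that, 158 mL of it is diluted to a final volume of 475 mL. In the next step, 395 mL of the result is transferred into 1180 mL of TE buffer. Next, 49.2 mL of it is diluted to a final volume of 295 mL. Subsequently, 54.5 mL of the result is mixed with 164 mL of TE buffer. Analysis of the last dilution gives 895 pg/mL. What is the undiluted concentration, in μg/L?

776 μg/L

Overall dilution factor = 3.008 × 3.006 × 3.987 × 5.996 × 4.009 = 867.
Original = 895 pg/mL × 867 = 7.76 × 10⁵ pg/mL = 776 μg/L.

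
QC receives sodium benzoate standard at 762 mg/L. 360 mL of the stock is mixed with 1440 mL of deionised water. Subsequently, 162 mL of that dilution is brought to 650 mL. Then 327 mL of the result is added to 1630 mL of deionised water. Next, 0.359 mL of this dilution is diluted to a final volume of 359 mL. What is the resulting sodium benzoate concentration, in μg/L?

Overall dilution factor = 5 × 4.012 × 5.985 × 1000 = 1.20 × 10⁵.
762 mg/L / 1.20 × 10⁵ = 6.35 × 10⁻³ mg/L = 6.35 μg/L.

6.35 μg/L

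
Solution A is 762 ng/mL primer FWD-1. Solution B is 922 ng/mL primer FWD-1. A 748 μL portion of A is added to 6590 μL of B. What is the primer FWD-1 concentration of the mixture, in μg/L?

C_mix = (C_A·V_A + C_B·V_B)/(V_A + V_B) = (762×748 + 922×6590) / 7338 = 906 ng/mL = 906 μg/L.

906 μg/L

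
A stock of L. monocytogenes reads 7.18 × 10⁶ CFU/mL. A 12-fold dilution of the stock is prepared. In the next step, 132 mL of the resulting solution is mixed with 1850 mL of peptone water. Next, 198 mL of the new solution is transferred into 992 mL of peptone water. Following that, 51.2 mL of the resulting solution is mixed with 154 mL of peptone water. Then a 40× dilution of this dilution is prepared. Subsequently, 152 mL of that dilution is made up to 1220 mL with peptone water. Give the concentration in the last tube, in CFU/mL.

Overall dilution factor = 12 × 15.02 × 6.010 × 4.008 × 40 × 8.026 = 1.39 × 10⁶.
7.18 × 10⁶ CFU/mL / 1.39 × 10⁶ = 5.15 CFU/mL.

5.15 CFU/mL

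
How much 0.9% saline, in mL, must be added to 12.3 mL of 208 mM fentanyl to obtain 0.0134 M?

0.0134 M = 13.4 mM.
V₂ = C₁V₁/C₂ = 208 × 12.3 / 13.4 = 191 mL.
Diluent to add = V₂ − V₁ = 191 − 12.3 = 179 mL.

179 mL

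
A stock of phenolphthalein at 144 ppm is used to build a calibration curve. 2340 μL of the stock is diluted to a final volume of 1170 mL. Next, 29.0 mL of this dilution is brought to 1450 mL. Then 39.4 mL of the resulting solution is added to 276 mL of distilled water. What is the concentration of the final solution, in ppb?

Overall dilution factor = 500 × 50 × 8.005 = 2.00 × 10⁵.
144 ppm / 2.00 × 10⁵ = 7.20 × 10⁻⁴ ppm = 0.720 ppb.

0.720 ppb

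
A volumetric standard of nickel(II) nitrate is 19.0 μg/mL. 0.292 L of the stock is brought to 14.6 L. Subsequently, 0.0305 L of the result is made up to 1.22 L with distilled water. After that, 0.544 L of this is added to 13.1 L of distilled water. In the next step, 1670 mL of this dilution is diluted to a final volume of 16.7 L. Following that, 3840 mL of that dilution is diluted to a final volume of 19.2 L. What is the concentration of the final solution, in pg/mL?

7.58 pg/mL

Overall dilution factor = 50 × 40 × 25.08 × 10 × 5 = 2.51 × 10⁶.
19.0 μg/mL / 2.51 × 10⁶ = 7.58 × 10⁻⁶ μg/mL = 7.58 pg/mL.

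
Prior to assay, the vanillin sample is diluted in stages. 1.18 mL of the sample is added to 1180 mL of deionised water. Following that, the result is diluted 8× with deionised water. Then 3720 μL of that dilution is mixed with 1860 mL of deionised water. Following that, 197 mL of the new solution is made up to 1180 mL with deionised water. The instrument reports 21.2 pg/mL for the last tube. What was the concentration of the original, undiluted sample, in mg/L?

Overall dilution factor = 1001 × 8 × 501 × 5.990 = 2.40 × 10⁷.
Original = 21.2 pg/mL × 2.40 × 10⁷ = 5.09 × 10⁸ pg/mL = 509 mg/L.

509 mg/L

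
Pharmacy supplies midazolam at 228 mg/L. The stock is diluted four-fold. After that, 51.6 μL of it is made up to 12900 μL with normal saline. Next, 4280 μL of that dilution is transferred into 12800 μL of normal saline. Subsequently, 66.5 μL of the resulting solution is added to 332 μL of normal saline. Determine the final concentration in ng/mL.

Overall dilution factor = 4 × 250 × 3.991 × 5.992 = 2.39 × 10⁴.
228 mg/L / 2.39 × 10⁴ = 9.53 × 10⁻³ mg/L = 9.53 ng/mL.

9.53 ng/mL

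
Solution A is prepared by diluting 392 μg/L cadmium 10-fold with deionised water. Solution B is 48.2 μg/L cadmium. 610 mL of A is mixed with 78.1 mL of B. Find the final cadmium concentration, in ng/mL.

40.2 ng/mL

C_A = 392 μg/L / 10 = 39.2 μg/L.
C_mix = (C_A·V_A + C_B·V_B)/(V_A + V_B) = (39.2×610 + 48.2×78.1) / 688.1 = 40.2 μg/L = 40.2 ng/mL.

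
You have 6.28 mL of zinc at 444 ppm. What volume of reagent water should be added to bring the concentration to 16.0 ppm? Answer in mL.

V₂ = C₁V₁/C₂ = 444 × 6.28 / 16.0 = 174 mL.
Diluent to add = V₂ − V₁ = 174 − 6.28 = 168 mL.

168 mL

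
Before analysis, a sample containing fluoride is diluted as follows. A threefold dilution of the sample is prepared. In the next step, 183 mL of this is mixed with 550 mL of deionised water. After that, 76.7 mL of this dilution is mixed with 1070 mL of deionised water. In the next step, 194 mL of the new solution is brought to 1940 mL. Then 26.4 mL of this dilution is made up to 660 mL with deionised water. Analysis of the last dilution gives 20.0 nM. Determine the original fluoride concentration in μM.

898 μM

Overall dilution factor = 3 × 4.005 × 14.95 × 10 × 25 = 4.49 × 10⁴.
Original = 20.0 nM × 4.49 × 10⁴ = 8.98 × 10⁵ nM = 898 μM.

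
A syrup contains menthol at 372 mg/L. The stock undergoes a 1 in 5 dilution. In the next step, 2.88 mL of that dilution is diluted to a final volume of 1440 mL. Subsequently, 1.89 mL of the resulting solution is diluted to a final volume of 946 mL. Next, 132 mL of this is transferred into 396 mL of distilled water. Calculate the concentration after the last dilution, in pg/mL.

Overall dilution factor = 5 × 500 × 500.5 × 4 = 5.01 × 10⁶.
372 mg/L / 5.01 × 10⁶ = 7.43 × 10⁻⁵ mg/L = 74.3 pg/mL.

74.3 pg/mL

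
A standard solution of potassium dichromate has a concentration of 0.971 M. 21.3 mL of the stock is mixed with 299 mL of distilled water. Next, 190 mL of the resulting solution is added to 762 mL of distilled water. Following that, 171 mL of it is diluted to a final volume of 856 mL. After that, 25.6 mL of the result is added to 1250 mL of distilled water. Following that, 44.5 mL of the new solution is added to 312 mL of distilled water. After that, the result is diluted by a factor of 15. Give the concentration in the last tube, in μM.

0.430 μM

Overall dilution factor = 15.04 × 5.011 × 5.006 × 49.83 × 8.011 × 15 = 2.26 × 10⁶.
0.971 M / 2.26 × 10⁶ = 4.30 × 10⁻⁷ M = 0.430 μM.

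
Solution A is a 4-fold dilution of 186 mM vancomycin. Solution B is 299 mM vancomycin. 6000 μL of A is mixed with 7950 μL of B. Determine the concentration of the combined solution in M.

0.190 M

C_A = 186 mM / 4 = 46.5 mM.
C_mix = (C_A·V_A + C_B·V_B)/(V_A + V_B) = (46.5×6000 + 299×7950) / 13950 = 190 mM = 0.190 M.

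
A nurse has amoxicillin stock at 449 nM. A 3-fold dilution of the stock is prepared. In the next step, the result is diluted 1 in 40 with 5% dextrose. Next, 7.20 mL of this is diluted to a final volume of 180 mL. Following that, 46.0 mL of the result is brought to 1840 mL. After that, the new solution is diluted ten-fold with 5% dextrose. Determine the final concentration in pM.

Overall dilution factor = 3 × 40 × 25 × 40 × 10 = 1.20 × 10⁶.
449 nM / 1.20 × 10⁶ = 3.74 × 10⁻⁴ nM = 0.374 pM.

0.374 pM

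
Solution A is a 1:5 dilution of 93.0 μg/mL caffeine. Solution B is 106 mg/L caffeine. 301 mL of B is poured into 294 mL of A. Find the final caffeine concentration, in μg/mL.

62.8 μg/mL

C_A = 93.0 μg/mL / 5 = 18.6 μg/mL.
C_B = 106 mg/L = 106 μg/mL.
C_mix = (C_A·V_A + C_B·V_B)/(V_A + V_B) = (18.6×294 + 106×301) / 595.0 = 62.8 μg/mL.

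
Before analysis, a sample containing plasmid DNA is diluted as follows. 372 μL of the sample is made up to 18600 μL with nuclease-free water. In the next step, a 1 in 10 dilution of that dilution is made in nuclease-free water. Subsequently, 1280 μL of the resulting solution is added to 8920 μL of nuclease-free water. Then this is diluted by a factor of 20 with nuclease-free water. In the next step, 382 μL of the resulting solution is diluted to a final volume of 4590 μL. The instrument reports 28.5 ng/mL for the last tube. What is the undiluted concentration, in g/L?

Overall dilution factor = 50 × 10 × 7.969 × 20 × 12.02 = 9.58 × 10⁵.
Original = 28.5 ng/mL × 9.58 × 10⁵ = 2.73 × 10⁷ ng/mL = 27.3 g/L.

27.3 g/L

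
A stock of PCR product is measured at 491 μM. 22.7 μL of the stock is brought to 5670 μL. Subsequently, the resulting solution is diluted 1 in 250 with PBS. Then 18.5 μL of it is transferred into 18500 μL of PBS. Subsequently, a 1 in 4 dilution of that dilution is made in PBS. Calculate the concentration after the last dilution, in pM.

1.96 pM

Overall dilution factor = 249.8 × 250 × 1001 × 4 = 2.50 × 10⁸.
491 μM / 2.50 × 10⁸ = 1.96 × 10⁻⁶ μM = 1.96 pM.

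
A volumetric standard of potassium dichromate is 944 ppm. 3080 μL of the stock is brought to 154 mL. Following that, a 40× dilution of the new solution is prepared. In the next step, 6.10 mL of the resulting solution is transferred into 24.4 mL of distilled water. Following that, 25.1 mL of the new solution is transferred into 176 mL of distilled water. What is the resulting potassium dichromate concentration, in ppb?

11.8 ppb

Overall dilution factor = 50 × 40 × 5 × 8.012 = 8.01 × 10⁴.
944 ppm / 8.01 × 10⁴ = 0.0118 ppm = 11.8 ppb.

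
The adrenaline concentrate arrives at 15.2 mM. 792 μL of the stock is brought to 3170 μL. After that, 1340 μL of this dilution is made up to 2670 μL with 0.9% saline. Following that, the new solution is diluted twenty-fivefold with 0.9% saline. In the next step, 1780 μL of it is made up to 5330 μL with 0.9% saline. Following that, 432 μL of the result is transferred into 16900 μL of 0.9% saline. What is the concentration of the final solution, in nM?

Overall dilution factor = 4.003 × 1.993 × 25 × 2.994 × 40.12 = 2.40 × 10⁴.
15.2 mM / 2.40 × 10⁴ = 6.35 × 10⁻⁴ mM = 635 nM.

635 nM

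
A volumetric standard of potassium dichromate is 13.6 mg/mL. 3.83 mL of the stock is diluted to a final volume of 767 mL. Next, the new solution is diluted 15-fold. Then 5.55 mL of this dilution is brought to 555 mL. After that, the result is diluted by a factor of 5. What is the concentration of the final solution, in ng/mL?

Overall dilution factor = 200.3 × 15 × 100 × 5 = 1.50 × 10⁶.
13.6 mg/mL / 1.50 × 10⁶ = 9.05 × 10⁻⁶ mg/mL = 9.05 ng/mL.

9.05 ng/mL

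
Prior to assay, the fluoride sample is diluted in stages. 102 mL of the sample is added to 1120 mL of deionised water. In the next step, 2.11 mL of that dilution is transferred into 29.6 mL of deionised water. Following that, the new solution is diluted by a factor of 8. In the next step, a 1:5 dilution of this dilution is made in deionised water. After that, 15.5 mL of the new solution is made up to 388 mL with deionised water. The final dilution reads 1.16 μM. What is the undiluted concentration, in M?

Overall dilution factor = 11.98 × 15.03 × 8 × 5 × 25.03 = 1.80 × 10⁵.
Original = 1.16 μM × 1.80 × 10⁵ = 2.09 × 10⁵ μM = 0.209 M.

0.209 M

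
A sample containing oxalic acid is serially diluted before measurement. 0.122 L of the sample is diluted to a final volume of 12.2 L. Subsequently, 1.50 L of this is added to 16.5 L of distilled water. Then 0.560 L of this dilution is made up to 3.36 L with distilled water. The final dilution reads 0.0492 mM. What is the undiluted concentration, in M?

Overall dilution factor = 100 × 12 × 6 = 7200.
Original = 0.0492 mM × 7200 = 354 mM = 0.354 M.

0.354 M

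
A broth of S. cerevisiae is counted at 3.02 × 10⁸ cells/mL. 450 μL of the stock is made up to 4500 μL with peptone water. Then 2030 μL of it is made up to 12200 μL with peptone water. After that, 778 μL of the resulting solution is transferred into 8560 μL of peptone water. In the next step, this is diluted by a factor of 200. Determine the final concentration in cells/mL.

2090 cells/mL

Overall dilution factor = 10 × 6.010 × 12.00 × 200 = 1.44 × 10⁵.
3.02 × 10⁸ cells/mL / 1.44 × 10⁵ = 2090 cells/mL.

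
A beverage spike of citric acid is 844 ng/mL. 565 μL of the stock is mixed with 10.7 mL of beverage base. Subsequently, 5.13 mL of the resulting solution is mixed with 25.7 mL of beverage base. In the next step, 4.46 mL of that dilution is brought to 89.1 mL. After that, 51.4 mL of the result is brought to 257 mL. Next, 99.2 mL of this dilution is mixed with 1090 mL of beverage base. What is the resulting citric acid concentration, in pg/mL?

5.88 pg/mL

Overall dilution factor = 19.94 × 6.010 × 19.98 × 5 × 11.99 = 1.43 × 10⁵.
844 ng/mL / 1.43 × 10⁵ = 5.88 × 10⁻³ ng/mL = 5.88 pg/mL.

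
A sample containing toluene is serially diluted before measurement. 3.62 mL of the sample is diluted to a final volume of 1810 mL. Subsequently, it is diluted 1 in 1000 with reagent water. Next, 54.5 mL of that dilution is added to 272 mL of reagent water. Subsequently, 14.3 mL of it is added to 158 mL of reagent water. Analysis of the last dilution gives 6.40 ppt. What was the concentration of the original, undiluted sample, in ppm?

Overall dilution factor = 500 × 1000 × 5.991 × 12.05 = 3.61 × 10⁷.
Original = 6.40 ppt × 3.61 × 10⁷ = 2.31 × 10⁸ ppt = 231 ppm.

231 ppm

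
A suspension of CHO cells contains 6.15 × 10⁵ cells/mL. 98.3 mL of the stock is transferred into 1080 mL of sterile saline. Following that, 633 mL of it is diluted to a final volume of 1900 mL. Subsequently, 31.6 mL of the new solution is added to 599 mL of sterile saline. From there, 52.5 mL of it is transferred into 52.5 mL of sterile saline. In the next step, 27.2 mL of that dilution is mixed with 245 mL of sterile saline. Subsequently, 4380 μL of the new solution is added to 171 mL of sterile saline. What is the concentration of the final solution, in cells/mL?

1.07 cells/mL

Overall dilution factor = 11.99 × 3.002 × 19.96 × 2 × 10.01 × 40.04 = 5.75 × 10⁵.
6.15 × 10⁵ cells/mL / 5.75 × 10⁵ = 1.07 cells/mL.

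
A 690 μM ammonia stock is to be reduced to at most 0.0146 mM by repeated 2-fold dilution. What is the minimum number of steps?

6

Need 2ⁿ ≥ 47.3, so n ≥ log(47.3)/log(2) = 5.56.
Minimum whole steps: n = 6.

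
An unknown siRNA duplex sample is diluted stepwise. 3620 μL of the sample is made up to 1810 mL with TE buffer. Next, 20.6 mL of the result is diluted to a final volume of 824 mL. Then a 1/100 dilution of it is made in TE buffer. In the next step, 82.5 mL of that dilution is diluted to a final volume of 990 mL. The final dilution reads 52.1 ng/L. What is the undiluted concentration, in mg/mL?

Overall dilution factor = 500 × 40 × 100 × 12 = 2.40 × 10⁷.
Original = 52.1 ng/L × 2.40 × 10⁷ = 1.25 × 10⁹ ng/L = 1.25 mg/mL.

1.25 mg/mL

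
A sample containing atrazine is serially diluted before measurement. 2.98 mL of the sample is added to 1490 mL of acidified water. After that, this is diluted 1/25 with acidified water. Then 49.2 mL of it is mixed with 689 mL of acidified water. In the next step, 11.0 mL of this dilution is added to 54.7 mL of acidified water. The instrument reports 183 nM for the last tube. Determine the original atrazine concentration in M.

0.205 M

Overall dilution factor = 501 × 25 × 15.00 × 5.973 = 1.12 × 10⁶.
Original = 183 nM × 1.12 × 10⁶ = 2.05 × 10⁸ nM = 0.205 M.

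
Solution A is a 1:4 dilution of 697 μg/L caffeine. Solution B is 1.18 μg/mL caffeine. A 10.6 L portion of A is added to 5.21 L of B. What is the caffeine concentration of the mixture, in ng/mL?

506 ng/mL

C_A = 697 μg/L / 4 = 174 μg/L.
C_B = 1.18 μg/mL = 1180 μg/L.
C_mix = (C_A·V_A + C_B·V_B)/(V_A + V_B) = (174×10.6 + 1180×5.21) / 15.81 = 506 μg/L = 506 ng/mL.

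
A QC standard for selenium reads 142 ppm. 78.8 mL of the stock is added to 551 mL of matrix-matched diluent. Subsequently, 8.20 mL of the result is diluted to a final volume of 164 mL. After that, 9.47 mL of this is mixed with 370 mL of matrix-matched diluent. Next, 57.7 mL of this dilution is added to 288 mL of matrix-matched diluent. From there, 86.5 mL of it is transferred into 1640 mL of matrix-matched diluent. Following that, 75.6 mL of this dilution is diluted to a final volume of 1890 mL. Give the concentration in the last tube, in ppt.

7.42 ppt

Overall dilution factor = 7.992 × 20 × 40.07 × 5.991 × 19.96 × 25 = 1.91 × 10⁷.
142 ppm / 1.91 × 10⁷ = 7.42 × 10⁻⁶ ppm = 7.42 ppt.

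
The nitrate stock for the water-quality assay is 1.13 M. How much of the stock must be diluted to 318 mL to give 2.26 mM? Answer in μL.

2.26 mM = 2.26 × 10⁻³ M.
V₁ = C₂V₂/C₁ = 2.26 × 10⁻³ × 318 / 1.13 = 0.636 mL = 636 μL.

636 μL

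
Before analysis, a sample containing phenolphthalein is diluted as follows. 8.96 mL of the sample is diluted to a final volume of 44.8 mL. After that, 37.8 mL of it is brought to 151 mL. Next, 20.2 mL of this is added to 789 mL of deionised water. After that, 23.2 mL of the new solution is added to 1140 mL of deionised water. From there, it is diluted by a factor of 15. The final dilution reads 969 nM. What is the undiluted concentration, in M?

0.583 M

Overall dilution factor = 5 × 3.995 × 40.06 × 50.14 × 15 = 6.02 × 10⁵.
Original = 969 nM × 6.02 × 10⁵ = 5.83 × 10⁸ nM = 0.583 M.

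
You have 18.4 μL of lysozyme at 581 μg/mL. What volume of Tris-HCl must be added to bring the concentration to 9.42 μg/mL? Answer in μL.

V₂ = C₁V₁/C₂ = 581 × 18.4 / 9.42 = 1135 μL.
Diluent to add = V₂ − V₁ = 1135 − 18.4 = 1120 μL.

1120 μL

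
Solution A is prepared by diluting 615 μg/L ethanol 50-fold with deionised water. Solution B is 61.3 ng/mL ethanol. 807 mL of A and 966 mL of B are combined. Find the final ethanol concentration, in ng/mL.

39.0 ng/mL

C_A = 615 μg/L / 50 = 12.3 μg/L.
C_B = 61.3 ng/mL = 61.3 μg/L.
C_mix = (C_A·V_A + C_B·V_B)/(V_A + V_B) = (12.3×807 + 61.3×966) / 1773 = 39.0 μg/L = 39.0 ng/mL.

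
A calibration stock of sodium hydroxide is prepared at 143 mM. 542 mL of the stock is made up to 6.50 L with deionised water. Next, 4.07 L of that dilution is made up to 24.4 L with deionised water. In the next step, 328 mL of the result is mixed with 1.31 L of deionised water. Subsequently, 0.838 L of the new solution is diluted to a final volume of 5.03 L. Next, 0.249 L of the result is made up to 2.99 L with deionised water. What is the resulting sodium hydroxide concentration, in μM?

5.53 μM

Overall dilution factor = 11.99 × 5.995 × 4.994 × 6.002 × 12.01 = 2.59 × 10⁴.
143 mM / 2.59 × 10⁴ = 5.53 × 10⁻³ mM = 5.53 μM.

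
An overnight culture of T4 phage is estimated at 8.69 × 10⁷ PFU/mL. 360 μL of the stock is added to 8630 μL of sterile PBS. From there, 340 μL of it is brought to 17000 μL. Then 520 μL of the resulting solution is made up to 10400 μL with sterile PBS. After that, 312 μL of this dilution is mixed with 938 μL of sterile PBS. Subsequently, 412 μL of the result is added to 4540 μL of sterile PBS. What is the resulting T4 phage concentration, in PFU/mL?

Overall dilution factor = 24.97 × 50 × 20 × 4.006 × 12.02 = 1.20 × 10⁶.
8.69 × 10⁷ PFU/mL / 1.20 × 10⁶ = 72.3 PFU/mL.

72.3 PFU/mL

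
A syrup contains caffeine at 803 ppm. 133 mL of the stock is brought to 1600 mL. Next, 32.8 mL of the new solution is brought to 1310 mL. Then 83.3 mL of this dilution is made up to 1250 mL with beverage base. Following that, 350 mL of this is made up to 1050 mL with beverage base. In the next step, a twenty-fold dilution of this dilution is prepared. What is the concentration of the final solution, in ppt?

1860 ppt

Overall dilution factor = 12.03 × 39.94 × 15.01 × 3 × 20 = 4.33 × 10⁵.
803 ppm / 4.33 × 10⁵ = 1.86 × 10⁻³ ppm = 1860 ppt.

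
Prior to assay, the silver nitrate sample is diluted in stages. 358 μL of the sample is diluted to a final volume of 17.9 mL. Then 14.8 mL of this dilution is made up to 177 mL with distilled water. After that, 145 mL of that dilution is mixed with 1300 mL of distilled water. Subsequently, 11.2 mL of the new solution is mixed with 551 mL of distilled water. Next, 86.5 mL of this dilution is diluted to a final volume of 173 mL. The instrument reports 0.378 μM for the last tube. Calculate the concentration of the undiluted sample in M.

0.226 M

Overall dilution factor = 50 × 11.96 × 9.966 × 50.20 × 2 = 5.98 × 10⁵.
Original = 0.378 μM × 5.98 × 10⁵ = 2.26 × 10⁵ μM = 0.226 M.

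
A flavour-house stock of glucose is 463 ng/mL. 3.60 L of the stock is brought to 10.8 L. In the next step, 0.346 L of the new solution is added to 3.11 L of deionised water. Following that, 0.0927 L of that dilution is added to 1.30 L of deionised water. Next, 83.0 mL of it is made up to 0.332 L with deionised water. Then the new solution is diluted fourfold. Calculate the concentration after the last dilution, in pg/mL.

Overall dilution factor = 3 × 9.988 × 15.02 × 4 × 4 = 7203.
463 ng/mL / 7203 = 0.0643 ng/mL = 64.3 pg/mL.

64.3 pg/mL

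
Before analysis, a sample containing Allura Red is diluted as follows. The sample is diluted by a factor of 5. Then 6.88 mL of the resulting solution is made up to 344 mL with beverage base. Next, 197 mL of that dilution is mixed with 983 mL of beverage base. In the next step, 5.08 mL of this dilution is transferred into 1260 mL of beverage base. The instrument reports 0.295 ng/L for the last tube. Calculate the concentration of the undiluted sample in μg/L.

Overall dilution factor = 5 × 50 × 5.990 × 249.0 = 3.73 × 10⁵.
Original = 0.295 ng/L × 3.73 × 10⁵ = 1.10 × 10⁵ ng/L = 110 μg/L.

110 μg/L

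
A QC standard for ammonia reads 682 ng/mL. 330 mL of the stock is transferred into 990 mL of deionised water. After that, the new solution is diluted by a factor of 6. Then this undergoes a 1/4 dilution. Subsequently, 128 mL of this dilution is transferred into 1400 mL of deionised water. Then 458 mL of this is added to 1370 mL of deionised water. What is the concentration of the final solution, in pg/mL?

149 pg/mL

Overall dilution factor = 4 × 6 × 4 × 11.94 × 3.991 = 4574.
682 ng/mL / 4574 = 0.149 ng/mL = 149 pg/mL.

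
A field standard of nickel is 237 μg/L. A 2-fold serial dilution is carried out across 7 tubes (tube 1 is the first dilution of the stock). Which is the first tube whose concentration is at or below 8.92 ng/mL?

Tube n has concentration 237 μg/L / 2ⁿ.
Need 2ⁿ ≥ 237 μg/L / 8.92 ng/mL = 26.6, so n ≥ 4.73.
First such tube: n = 5.

tube 5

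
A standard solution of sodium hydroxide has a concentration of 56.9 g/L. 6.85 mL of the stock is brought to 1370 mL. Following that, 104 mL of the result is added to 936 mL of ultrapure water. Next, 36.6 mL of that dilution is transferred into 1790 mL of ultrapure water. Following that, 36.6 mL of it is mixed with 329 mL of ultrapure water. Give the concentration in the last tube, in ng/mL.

57.1 ng/mL

Overall dilution factor = 200 × 10 × 49.91 × 9.989 = 9.97 × 10⁵.
56.9 g/L / 9.97 × 10⁵ = 5.71 × 10⁻⁵ g/L = 57.1 ng/mL.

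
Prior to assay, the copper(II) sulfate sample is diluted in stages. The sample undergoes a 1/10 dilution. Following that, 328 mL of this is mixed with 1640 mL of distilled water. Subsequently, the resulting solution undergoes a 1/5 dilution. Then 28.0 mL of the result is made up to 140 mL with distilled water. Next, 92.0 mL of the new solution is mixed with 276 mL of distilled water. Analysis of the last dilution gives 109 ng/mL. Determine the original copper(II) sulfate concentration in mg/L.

Overall dilution factor = 10 × 6 × 5 × 5 × 4 = 6000.
Original = 109 ng/mL × 6000 = 6.54 × 10⁵ ng/mL = 654 mg/L.

654 mg/L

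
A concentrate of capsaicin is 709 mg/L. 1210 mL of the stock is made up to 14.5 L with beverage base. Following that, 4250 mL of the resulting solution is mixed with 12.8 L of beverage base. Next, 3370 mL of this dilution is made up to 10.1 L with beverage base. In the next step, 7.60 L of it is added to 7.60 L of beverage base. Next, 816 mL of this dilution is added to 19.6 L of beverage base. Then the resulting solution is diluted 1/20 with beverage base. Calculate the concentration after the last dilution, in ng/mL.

4.92 ng/mL

Overall dilution factor = 11.98 × 4.012 × 2.997 × 2 × 25.02 × 20 = 1.44 × 10⁵.
709 mg/L / 1.44 × 10⁵ = 4.92 × 10⁻³ mg/L = 4.92 ng/mL.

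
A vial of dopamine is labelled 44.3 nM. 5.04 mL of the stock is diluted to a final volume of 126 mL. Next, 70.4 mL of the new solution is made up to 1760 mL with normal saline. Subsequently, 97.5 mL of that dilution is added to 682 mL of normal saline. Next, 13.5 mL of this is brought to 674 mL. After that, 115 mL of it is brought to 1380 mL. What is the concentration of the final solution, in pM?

Overall dilution factor = 25 × 25 × 7.995 × 49.93 × 12 = 2.99 × 10⁶.
44.3 nM / 2.99 × 10⁶ = 1.48 × 10⁻⁵ nM = 0.0148 pM.

0.0148 pM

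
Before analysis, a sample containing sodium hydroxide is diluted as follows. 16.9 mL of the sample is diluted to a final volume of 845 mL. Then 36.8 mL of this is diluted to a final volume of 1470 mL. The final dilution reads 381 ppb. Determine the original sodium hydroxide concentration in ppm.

Overall dilution factor = 50 × 39.95 = 1997.
Original = 381 ppb × 1997 = 7.61 × 10⁵ ppb = 761 ppm.

761 ppm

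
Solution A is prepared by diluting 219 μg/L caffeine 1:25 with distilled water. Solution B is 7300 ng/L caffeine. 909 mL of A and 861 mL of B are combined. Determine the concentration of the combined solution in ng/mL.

8.05 ng/mL

C_A = 219 μg/L / 25 = 8.76 μg/L.
C_B = 7300 ng/L = 7.30 μg/L.
C_mix = (C_A·V_A + C_B·V_B)/(V_A + V_B) = (8.76×909 + 7.30×861) / 1770 = 8.05 μg/L = 8.05 ng/mL.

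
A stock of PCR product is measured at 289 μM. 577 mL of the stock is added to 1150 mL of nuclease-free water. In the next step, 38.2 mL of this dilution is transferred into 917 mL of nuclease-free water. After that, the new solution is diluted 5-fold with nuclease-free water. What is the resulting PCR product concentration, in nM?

772 nM

Overall dilution factor = 2.993 × 25.01 × 5 = 374.
289 μM / 374 = 0.772 μM = 772 nM.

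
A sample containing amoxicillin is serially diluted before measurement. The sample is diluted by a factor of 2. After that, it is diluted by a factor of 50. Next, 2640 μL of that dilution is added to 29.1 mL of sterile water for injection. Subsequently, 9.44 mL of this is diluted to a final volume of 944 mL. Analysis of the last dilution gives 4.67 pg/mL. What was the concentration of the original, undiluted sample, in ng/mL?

Overall dilution factor = 2 × 50 × 12.02 × 100 = 1.20 × 10⁵.
Original = 4.67 pg/mL × 1.20 × 10⁵ = 5.61 × 10⁵ pg/mL = 561 ng/mL.

561 ng/mL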